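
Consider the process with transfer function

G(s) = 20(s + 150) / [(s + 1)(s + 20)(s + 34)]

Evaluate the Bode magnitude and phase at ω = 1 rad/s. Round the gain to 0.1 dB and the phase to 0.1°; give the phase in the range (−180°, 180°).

9.9 dB, -49.2°

At s = jω = j1:
zero (s+150): 150 + j1 → |·| = √(150²+1²) = √22501 ≈ 150, ∠ = arctan(1/150) ≈ 0.38°
pole (s+1): 1 + j1 → |·| = √(1²+1²) = √2 ≈ 1.4142, ∠ = arctan(1/1) ≈ 45.00°
pole (s+20): 20 + j1 → |·| = √(20²+1²) = √401 ≈ 20.025, ∠ = arctan(1/20) ≈ 2.86°
pole (s+34): 34 + j1 → |·| = √(34²+1²) = √1157 ≈ 34.015, ∠ = arctan(1/34) ≈ 1.68°
|G| = 20 · 150 / 963.28 ≈ 3.1144
Gain = 20 log₁₀(3.1144) ≈ 9.87 dB
∠G = 0.38° − 49.54° = -49.16°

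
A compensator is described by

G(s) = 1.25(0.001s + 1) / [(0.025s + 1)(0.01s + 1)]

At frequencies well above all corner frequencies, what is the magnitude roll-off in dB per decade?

Each pole contributes −20 dB/decade at high frequency; each zero contributes +20 dB/decade.
Net: 1 zero(s) − 2 pole(s) → -20 dB/decade.

-20 dB/decade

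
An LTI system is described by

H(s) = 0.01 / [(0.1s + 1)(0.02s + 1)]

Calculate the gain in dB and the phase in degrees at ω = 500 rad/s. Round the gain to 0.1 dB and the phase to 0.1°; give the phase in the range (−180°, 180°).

At ω = 500 rad/s:
pole (1 + j500·0.1) = 1 + j50 → |·| ≈ 50.01, ∠ ≈ 88.85°
pole (1 + j500·0.02) = 1 + j10 → |·| ≈ 10.05, ∠ ≈ 84.29°
|H| = 0.01 · 1 / (50.01 · 10.05) ≈ 1.9897e-05
Gain = 20 log₁₀(1.9897e-05) ≈ -94.02 dB
∠H = (0°) − (88.85° + 84.29°) = -173.14°

-94.0 dB, -173.1°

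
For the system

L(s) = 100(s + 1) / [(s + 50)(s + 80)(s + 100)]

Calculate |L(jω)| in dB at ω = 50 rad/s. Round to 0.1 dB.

-43.5 dB

At s = jω = j50:
zero (s+1): 1 + j50 → |·| = √(1²+50²) = √2501 ≈ 50.01, ∠ = arctan(50/1) ≈ 88.85°
pole (s+50): 50 + j50 → |·| = √(50²+50²) = √5000 ≈ 70.711, ∠ = arctan(50/50) ≈ 45.00°
pole (s+80): 80 + j50 → |·| = √(80²+50²) = √8900 ≈ 94.34, ∠ = arctan(50/80) ≈ 32.01°
pole (s+100): 100 + j50 → |·| = √(100²+50²) = √12500 ≈ 111.8, ∠ = arctan(50/100) ≈ 26.57°
|L| = 100 · 50.01 / 7.458e+05 ≈ 0.0067056
Gain = 20 log₁₀(0.0067056) ≈ -43.47 dB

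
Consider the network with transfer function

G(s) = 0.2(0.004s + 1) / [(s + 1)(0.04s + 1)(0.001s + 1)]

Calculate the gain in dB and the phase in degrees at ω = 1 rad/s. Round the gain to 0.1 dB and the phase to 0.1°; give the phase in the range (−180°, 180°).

-17.0 dB, -47.1°

At ω = 1 rad/s:
zero (1 + j1·0.004) = 1 + j0.004 → |·| ≈ 1, ∠ ≈ 0.23°
pole (1 + j1·1) = 1 + j1 → |·| ≈ 1.4142, ∠ ≈ 45.00°
pole (1 + j1·0.04) = 1 + j0.04 → |·| ≈ 1.0008, ∠ ≈ 2.29°
pole (1 + j1·0.001) = 1 + j0.001 → |·| ≈ 1, ∠ ≈ 0.06°
|G| = 0.2 · 1 / (1.4142 · 1.0008 · 1) ≈ 0.14131
Gain = 20 log₁₀(0.14131) ≈ -17.00 dB
∠G = (0.23°) − (45.00° + 2.29° + 0.06°) = -47.12°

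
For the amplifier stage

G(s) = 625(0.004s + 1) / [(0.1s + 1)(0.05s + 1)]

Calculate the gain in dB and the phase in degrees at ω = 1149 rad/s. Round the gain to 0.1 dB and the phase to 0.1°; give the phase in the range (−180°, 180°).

-7.0 dB, -100.8°

At ω = 1149 rad/s:
zero (1 + j1149·0.004) = 1 + j4.596 → |·| ≈ 4.7035, ∠ ≈ 77.72°
pole (1 + j1149·0.1) = 1 + j114.9 → |·| ≈ 114.9, ∠ ≈ 89.50°
pole (1 + j1149·0.05) = 1 + j57.45 → |·| ≈ 57.459, ∠ ≈ 89.00°
|G| = 625 · 4.7035 / (114.9 · 57.459) ≈ 0.44527
Gain = 20 log₁₀(0.44527) ≈ -7.03 dB
∠G = (77.72°) − (89.50° + 89.00°) = -100.78°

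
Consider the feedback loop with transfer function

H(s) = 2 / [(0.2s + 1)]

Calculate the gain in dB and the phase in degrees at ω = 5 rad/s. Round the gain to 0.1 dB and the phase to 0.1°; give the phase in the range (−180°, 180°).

3.0 dB, -45.0°

At ω = 5 rad/s:
pole (1 + j5·0.2) = 1 + j1 → |·| ≈ 1.4142, ∠ ≈ 45.00°
|H| = 2 · 1 / (1.4142) ≈ 1.4142
Gain = 20 log₁₀(1.4142) ≈ 3.01 dB
∠H = (0°) − (45.00°) = -45.00°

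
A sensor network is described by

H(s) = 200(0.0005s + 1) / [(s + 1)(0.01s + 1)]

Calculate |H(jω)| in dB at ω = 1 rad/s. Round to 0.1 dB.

43.0 dB

At ω = 1 rad/s:
zero (1 + j1·0.0005) = 1 + j0.0005 → |·| ≈ 1, ∠ ≈ 0.03°
pole (1 + j1·1) = 1 + j1 → |·| ≈ 1.4142, ∠ ≈ 45.00°
pole (1 + j1·0.01) = 1 + j0.01 → |·| ≈ 1, ∠ ≈ 0.57°
|H| = 200 · 1 / (1.4142 · 1) ≈ 141.42
Gain = 20 log₁₀(141.42) ≈ 43.01 dB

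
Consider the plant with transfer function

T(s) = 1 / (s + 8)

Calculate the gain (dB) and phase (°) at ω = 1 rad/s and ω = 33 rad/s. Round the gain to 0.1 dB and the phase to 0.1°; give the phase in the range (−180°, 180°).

Substitute s = j1:
Numerator: 1 = 1 + j0
Denominator: (j1) + 8 = 8 + j1
|N| = √(1² + 0²) ≈ 1, ∠N ≈ 0.00°
|D| = √(8² + 1²) ≈ 8.0623, ∠D ≈ 7.13°
|T| = 1 / 8.0623 ≈ 0.12403
Gain = 20 log₁₀(0.12403) ≈ -18.13 dB
∠T = 0.00° − 7.13° = -7.13°

Substitute s = j33:
Numerator: 1 = 1 + j0
Denominator: (j33) + 8 = 8 + j33
|N| = √(1² + 0²) ≈ 1, ∠N ≈ 0.00°
|D| = √(8² + 33²) ≈ 33.956, ∠D ≈ 76.37°
|T| = 1 / 33.956 ≈ 0.02945
Gain = 20 log₁₀(0.02945) ≈ -30.62 dB
∠T = 0.00° − 76.37° = -76.37°

ω = 1: -18.1 dB, -7.1°; ω = 33: -30.6 dB, -76.4°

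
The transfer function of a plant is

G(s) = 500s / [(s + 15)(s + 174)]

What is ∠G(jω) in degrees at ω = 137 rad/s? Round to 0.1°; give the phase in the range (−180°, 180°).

At s = jω = j137:
zero at origin: s = j137 → |·| = 137, ∠ = 90.00°
pole (s+15): 15 + j137 → |·| = √(15²+137²) = √18994 ≈ 137.82, ∠ = arctan(137/15) ≈ 83.75°
pole (s+174): 174 + j137 → |·| = √(174²+137²) = √49045 ≈ 221.46, ∠ = arctan(137/174) ≈ 38.22°
∠G = 90.00° − 121.97° = -31.97°

-32.0°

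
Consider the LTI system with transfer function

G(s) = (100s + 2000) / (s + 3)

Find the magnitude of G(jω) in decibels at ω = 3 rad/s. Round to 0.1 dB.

Substitute s = j3:
Numerator: 100(j3) + 2000 = 2000 + j300
Denominator: (j3) + 3 = 3 + j3
|N| = √(2000² + 300²) ≈ 2022.4, ∠N ≈ 8.53°
|D| = √(3² + 3²) ≈ 4.2426, ∠D ≈ 45.00°
|G| = 2022.4 / 4.2426 ≈ 476.69
Gain = 20 log₁₀(476.69) ≈ 53.56 dB

53.6 dB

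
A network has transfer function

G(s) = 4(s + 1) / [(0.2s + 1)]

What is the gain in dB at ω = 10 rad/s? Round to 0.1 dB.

At ω = 10 rad/s:
zero (1 + j10·1) = 1 + j10 → |·| ≈ 10.05, ∠ ≈ 84.29°
pole (1 + j10·0.2) = 1 + j2 → |·| ≈ 2.2361, ∠ ≈ 63.43°
|G| = 4 · 10.05 / (2.2361) ≈ 17.978
Gain = 20 log₁₀(17.978) ≈ 25.09 dB

25.1 dB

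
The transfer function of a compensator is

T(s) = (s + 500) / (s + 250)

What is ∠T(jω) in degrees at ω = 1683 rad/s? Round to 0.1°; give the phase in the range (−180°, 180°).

At s = jω = j1683:
zero (s+500): 500 + j1683 → |·| = √(500²+1683²) = √3082489 ≈ 1755.7, ∠ = arctan(1683/500) ≈ 73.45°
pole (s+250): 250 + j1683 → |·| = √(250²+1683²) = √2894989 ≈ 1701.5, ∠ = arctan(1683/250) ≈ 81.55°
∠T = 73.45° − 81.55° = -8.10°

-8.1°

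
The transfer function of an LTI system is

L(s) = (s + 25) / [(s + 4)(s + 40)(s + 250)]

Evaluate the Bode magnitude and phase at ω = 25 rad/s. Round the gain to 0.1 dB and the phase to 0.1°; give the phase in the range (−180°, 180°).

At s = jω = j25:
zero (s+25): 25 + j25 → |·| = √(25²+25²) = √1250 ≈ 35.355, ∠ = arctan(25/25) ≈ 45.00°
pole (s+4): 4 + j25 → |·| = √(4²+25²) = √641 ≈ 25.318, ∠ = arctan(25/4) ≈ 80.91°
pole (s+40): 40 + j25 → |·| = √(40²+25²) = √2225 ≈ 47.17, ∠ = arctan(25/40) ≈ 32.01°
pole (s+250): 250 + j25 → |·| = √(250²+25²) = √63125 ≈ 251.25, ∠ = arctan(25/250) ≈ 5.71°
|L| = 1 · 35.355 / 3.0006e+05 ≈ 0.00011783
Gain = 20 log₁₀(0.00011783) ≈ -78.57 dB
∠L = 45.00° − 118.63° = -73.63°

-78.6 dB, -73.6°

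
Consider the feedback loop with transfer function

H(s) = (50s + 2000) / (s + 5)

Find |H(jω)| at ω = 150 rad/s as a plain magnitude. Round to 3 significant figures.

Substitute s = j150:
Numerator: 50(j150) + 2000 = 2000 + j7500
Denominator: (j150) + 5 = 5 + j150
|N| = √(2000² + 7500²) ≈ 7762.1, ∠N ≈ 75.07°
|D| = √(5² + 150²) ≈ 150.08, ∠D ≈ 88.09°
|H| = 7762.1 / 150.08 ≈ 51.72

51.7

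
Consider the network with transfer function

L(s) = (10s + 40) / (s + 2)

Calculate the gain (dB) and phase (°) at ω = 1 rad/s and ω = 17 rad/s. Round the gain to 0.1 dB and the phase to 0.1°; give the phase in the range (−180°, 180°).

ω = 1: 25.3 dB, -12.5°; ω = 17: 20.2 dB, -6.5°

Substitute s = j1:
Numerator: 10(j1) + 40 = 40 + j10
Denominator: (j1) + 2 = 2 + j1
|N| = √(40² + 10²) ≈ 41.231, ∠N ≈ 14.04°
|D| = √(2² + 1²) ≈ 2.2361, ∠D ≈ 26.57°
|L| = 41.231 / 2.2361 ≈ 18.439
Gain = 20 log₁₀(18.439) ≈ 25.31 dB
∠L = 14.04° − 26.57° = -12.53°

Substitute s = j17:
Numerator: 10(j17) + 40 = 40 + j170
Denominator: (j17) + 2 = 2 + j17
|N| = √(40² + 170²) ≈ 174.64, ∠N ≈ 76.76°
|D| = √(2² + 17²) ≈ 17.117, ∠D ≈ 83.29°
|L| = 174.64 / 17.117 ≈ 10.203
Gain = 20 log₁₀(10.203) ≈ 20.17 dB
∠L = 76.76° − 83.29° = -6.53°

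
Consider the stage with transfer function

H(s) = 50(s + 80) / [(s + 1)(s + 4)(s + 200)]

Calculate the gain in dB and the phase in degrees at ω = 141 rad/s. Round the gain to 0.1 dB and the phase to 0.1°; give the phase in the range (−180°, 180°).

-55.6 dB, -152.7°

At s = jω = j141:
zero (s+80): 80 + j141 → |·| = √(80²+141²) = √26281 ≈ 162.11, ∠ = arctan(141/80) ≈ 60.43°
pole (s+1): 1 + j141 → |·| = √(1²+141²) = √19882 ≈ 141, ∠ = arctan(141/1) ≈ 89.59°
pole (s+4): 4 + j141 → |·| = √(4²+141²) = √19897 ≈ 141.06, ∠ = arctan(141/4) ≈ 88.38°
pole (s+200): 200 + j141 → |·| = √(200²+141²) = √59881 ≈ 244.71, ∠ = arctan(141/200) ≈ 35.18°
|H| = 50 · 162.11 / 4.8671e+06 ≈ 0.0016654
Gain = 20 log₁₀(0.0016654) ≈ -55.57 dB
∠H = 60.43° − 213.15° = -152.72°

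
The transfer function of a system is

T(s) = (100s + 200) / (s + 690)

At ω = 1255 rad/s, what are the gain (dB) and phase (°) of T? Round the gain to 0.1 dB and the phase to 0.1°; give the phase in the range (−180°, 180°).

Substitute s = j1255:
Numerator: 100(j1255) + 200 = 200 + j125500
Denominator: (j1255) + 690 = 690 + j1255
|N| = √(200² + 125500²) ≈ 1.255e+05, ∠N ≈ 89.91°
|D| = √(690² + 1255²) ≈ 1432.2, ∠D ≈ 61.20°
|T| = 1.255e+05 / 1432.2 ≈ 87.627
Gain = 20 log₁₀(87.627) ≈ 38.85 dB
∠T = 89.91° − 61.20° = 28.71°

38.9 dB, 28.7°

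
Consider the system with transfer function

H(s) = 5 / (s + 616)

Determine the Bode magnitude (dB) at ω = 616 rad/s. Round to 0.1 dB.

Substitute s = j616:
Numerator: 5 = 5 + j0
Denominator: (j616) + 616 = 616 + j616
|N| = √(5² + 0²) ≈ 5, ∠N ≈ 0.00°
|D| = √(616² + 616²) ≈ 871.16, ∠D ≈ 45.00°
|H| = 5 / 871.16 ≈ 0.0057395
Gain = 20 log₁₀(0.0057395) ≈ -44.82 dB

-44.8 dB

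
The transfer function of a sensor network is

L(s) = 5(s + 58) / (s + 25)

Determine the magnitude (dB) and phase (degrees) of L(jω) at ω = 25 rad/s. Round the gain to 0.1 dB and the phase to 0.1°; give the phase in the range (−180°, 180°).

At s = jω = j25:
zero (s+58): 58 + j25 → |·| = √(58²+25²) = √3989 ≈ 63.159, ∠ = arctan(25/58) ≈ 23.32°
pole (s+25): 25 + j25 → |·| = √(25²+25²) = √1250 ≈ 35.355, ∠ = arctan(25/25) ≈ 45.00°
|L| = 5 · 63.159 / 35.355 ≈ 8.9321
Gain = 20 log₁₀(8.9321) ≈ 19.02 dB
∠L = 23.32° − 45.00° = -21.68°

19.0 dB, -21.7°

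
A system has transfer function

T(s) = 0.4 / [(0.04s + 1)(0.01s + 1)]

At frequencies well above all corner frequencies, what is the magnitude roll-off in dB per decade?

-40 dB/decade

Each pole contributes −20 dB/decade at high frequency; each zero contributes +20 dB/decade.
Net: 0 zero(s) − 2 pole(s) → -40 dB/decade.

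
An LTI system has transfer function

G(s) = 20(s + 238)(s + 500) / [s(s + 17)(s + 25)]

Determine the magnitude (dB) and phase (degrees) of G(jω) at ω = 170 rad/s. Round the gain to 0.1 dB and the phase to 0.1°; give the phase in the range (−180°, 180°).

At s = jω = j170:
zero (s+238): 238 + j170 → |·| = √(238²+170²) = √85544 ≈ 292.48, ∠ = arctan(170/238) ≈ 35.54°
zero (s+500): 500 + j170 → |·| = √(500²+170²) = √278900 ≈ 528.11, ∠ = arctan(170/500) ≈ 18.78°
pole (s+17): 17 + j170 → |·| = √(17²+170²) = √29189 ≈ 170.85, ∠ = arctan(170/17) ≈ 84.29°
pole (s+25): 25 + j170 → |·| = √(25²+170²) = √29525 ≈ 171.83, ∠ = arctan(170/25) ≈ 81.63°
pole at origin: |s| = 170, ∠ = 90.00° (in denominator)
|G| = 20 · 1.5446e+05 / 4.9907e+06 ≈ 0.61899
Gain = 20 log₁₀(0.61899) ≈ -4.17 dB
∠G = 54.32° − 255.92° = -201.60° ≡ 158.40° (principal value)

-4.2 dB, 158.4°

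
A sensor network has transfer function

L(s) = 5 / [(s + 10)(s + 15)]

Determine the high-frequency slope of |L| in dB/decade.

Each pole contributes −20 dB/decade at high frequency; each zero contributes +20 dB/decade.
Net: 0 zero(s) − 2 pole(s) → -40 dB/decade.

-40 dB/decade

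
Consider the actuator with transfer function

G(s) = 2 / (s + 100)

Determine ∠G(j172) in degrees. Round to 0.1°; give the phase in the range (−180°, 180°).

-59.8°

At s = jω = j172:
pole (s+100): 100 + j172 → |·| = √(100²+172²) = √39584 ≈ 198.96, ∠ = arctan(172/100) ≈ 59.83°
∠G = 0.00° − 59.83° = -59.83°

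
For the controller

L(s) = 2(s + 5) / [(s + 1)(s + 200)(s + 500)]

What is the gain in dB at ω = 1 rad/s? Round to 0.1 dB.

At s = jω = j1:
zero (s+5): 5 + j1 → |·| = √(5²+1²) = √26 ≈ 5.099, ∠ = arctan(1/5) ≈ 11.31°
pole (s+1): 1 + j1 → |·| = √(1²+1²) = √2 ≈ 1.4142, ∠ = arctan(1/1) ≈ 45.00°
pole (s+200): 200 + j1 → |·| = √(200²+1²) = √40001 ≈ 200, ∠ = arctan(1/200) ≈ 0.29°
pole (s+500): 500 + j1 → |·| = √(500²+1²) = √250001 ≈ 500, ∠ = arctan(1/500) ≈ 0.11°
|L| = 2 · 5.099 / 1.4142e+05 ≈ 7.2111e-05
Gain = 20 log₁₀(7.2111e-05) ≈ -82.84 dB

-82.8 dB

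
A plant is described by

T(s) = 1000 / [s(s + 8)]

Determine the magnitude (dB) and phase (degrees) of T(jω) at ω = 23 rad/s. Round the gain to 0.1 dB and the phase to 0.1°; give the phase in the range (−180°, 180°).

At s = jω = j23:
pole (s+8): 8 + j23 → |·| = √(8²+23²) = √593 ≈ 24.352, ∠ = arctan(23/8) ≈ 70.82°
pole at origin: |s| = 23, ∠ = 90.00° (in denominator)
|T| = 1000 / 560.1 ≈ 1.7854
Gain = 20 log₁₀(1.7854) ≈ 5.03 dB
∠T = 0.00° − 160.82° = -160.82°

5.0 dB, -160.8°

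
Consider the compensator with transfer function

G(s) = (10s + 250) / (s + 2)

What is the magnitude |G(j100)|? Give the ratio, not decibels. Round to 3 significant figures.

Substitute s = j100:
Numerator: 10(j100) + 250 = 250 + j1000
Denominator: (j100) + 2 = 2 + j100
|N| = √(250² + 1000²) ≈ 1030.8, ∠N ≈ 75.96°
|D| = √(2² + 100²) ≈ 100.02, ∠D ≈ 88.85°
|G| = 1030.8 / 100.02 ≈ 10.306

10.3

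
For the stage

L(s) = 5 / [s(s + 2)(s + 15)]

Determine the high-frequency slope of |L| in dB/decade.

-60 dB/decade

Each pole contributes −20 dB/decade at high frequency; each zero contributes +20 dB/decade.
Net: 0 zero(s) − 3 pole(s) → -60 dB/decade.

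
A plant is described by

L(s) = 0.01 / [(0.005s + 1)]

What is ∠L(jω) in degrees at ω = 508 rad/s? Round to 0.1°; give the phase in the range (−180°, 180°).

-68.5°

At ω = 508 rad/s:
pole (1 + j508·0.005) = 1 + j2.54 → |·| ≈ 2.7298, ∠ ≈ 68.51°
∠L = (0°) − (68.51°) = -68.51°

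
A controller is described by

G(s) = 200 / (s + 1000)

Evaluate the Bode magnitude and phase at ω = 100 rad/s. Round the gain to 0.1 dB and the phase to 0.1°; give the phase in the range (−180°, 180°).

At s = jω = j100:
pole (s+1000): 1000 + j100 → |·| = √(1000²+100²) = √1010000 ≈ 1005, ∠ = arctan(100/1000) ≈ 5.71°
|G| = 200 / 1005 ≈ 0.199
Gain = 20 log₁₀(0.199) ≈ -14.02 dB
∠G = 0.00° − 5.71° = -5.71°

-14.0 dB, -5.7°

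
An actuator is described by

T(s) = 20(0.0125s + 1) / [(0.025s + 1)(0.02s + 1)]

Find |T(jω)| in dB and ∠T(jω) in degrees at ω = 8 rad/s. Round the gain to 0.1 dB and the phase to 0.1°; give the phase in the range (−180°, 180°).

At ω = 8 rad/s:
zero (1 + j8·0.0125) = 1 + j0.1 → |·| ≈ 1.005, ∠ ≈ 5.71°
pole (1 + j8·0.025) = 1 + j0.2 → |·| ≈ 1.0198, ∠ ≈ 11.31°
pole (1 + j8·0.02) = 1 + j0.16 → |·| ≈ 1.0127, ∠ ≈ 9.09°
|T| = 20 · 1.005 / (1.0198 · 1.0127) ≈ 19.463
Gain = 20 log₁₀(19.463) ≈ 25.78 dB
∠T = (5.71°) − (11.31° + 9.09°) = -14.69°

25.8 dB, -14.7°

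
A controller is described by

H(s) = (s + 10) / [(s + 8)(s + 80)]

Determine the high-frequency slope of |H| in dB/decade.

-20 dB/decade

Each pole contributes −20 dB/decade at high frequency; each zero contributes +20 dB/decade.
Net: 1 zero(s) − 2 pole(s) → -20 dB/decade.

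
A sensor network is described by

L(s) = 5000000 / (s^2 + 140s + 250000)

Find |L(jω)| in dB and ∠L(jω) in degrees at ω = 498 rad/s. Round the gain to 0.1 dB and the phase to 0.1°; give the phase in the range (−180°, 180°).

37.1 dB, -88.4°

At s = jω = j498:
quadratic: (j498)² + 140·j498 + 250000 = 1996 + j69720 → |·| ≈ 69749, ∠ ≈ 88.36°
|L| = 5000000 / 69749 ≈ 71.686
Gain = 20 log₁₀(71.686) ≈ 37.11 dB
∠L = 0.00° − 88.36° = -88.36°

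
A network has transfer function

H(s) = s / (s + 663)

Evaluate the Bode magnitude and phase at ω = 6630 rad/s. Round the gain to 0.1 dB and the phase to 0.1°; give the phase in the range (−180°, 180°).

-0.0 dB, 5.7°

At s = jω = j6630:
zero at origin: s = j6630 → |·| = 6630, ∠ = 90.00°
pole (s+663): 663 + j6630 → |·| = √(663²+6630²) = √44396469 ≈ 6663.1, ∠ = arctan(6630/663) ≈ 84.29°
|H| = 1 · 6630 / 6663.1 ≈ 0.99503
Gain = 20 log₁₀(0.99503) ≈ -0.04 dB
∠H = 90.00° − 84.29° = 5.71°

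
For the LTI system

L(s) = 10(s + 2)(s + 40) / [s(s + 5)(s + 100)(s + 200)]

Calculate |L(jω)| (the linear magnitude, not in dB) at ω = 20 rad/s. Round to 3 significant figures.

At s = jω = j20:
zero (s+2): 2 + j20 → |·| = √(2²+20²) = √404 ≈ 20.1, ∠ = arctan(20/2) ≈ 84.29°
zero (s+40): 40 + j20 → |·| = √(40²+20²) = √2000 ≈ 44.721, ∠ = arctan(20/40) ≈ 26.57°
pole (s+5): 5 + j20 → |·| = √(5²+20²) = √425 ≈ 20.616, ∠ = arctan(20/5) ≈ 75.96°
pole (s+100): 100 + j20 → |·| = √(100²+20²) = √10400 ≈ 101.98, ∠ = arctan(20/100) ≈ 11.31°
pole (s+200): 200 + j20 → |·| = √(200²+20²) = √40400 ≈ 201, ∠ = arctan(20/200) ≈ 5.71°
pole at origin: |s| = 20, ∠ = 90.00° (in denominator)
|L| = 10 · 898.89 / 8.4517e+06 ≈ 0.0010636

0.00106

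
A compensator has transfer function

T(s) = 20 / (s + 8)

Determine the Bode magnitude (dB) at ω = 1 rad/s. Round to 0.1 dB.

7.9 dB

At s = jω = j1:
pole (s+8): 8 + j1 → |·| = √(8²+1²) = √65 ≈ 8.0623, ∠ = arctan(1/8) ≈ 7.13°
|T| = 20 / 8.0623 ≈ 2.4807
Gain = 20 log₁₀(2.4807) ≈ 7.89 dB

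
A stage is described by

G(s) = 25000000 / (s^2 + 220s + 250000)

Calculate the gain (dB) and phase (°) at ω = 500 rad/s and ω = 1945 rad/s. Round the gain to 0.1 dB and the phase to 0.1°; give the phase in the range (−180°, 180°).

ω = 500: 47.1 dB, -90.0°; ω = 1945: 16.9 dB, -173.1°

At s = jω = j500:
quadratic: (j500)² + 220·j500 + 250000 = 0 + j110000 → |·| ≈ 1.1e+05, ∠ ≈ 90.00°
|G| = 25000000 / 1.1e+05 ≈ 227.27
Gain = 20 log₁₀(227.27) ≈ 47.13 dB
∠G = 0.00° − 90.00° = -90.00°

At s = jω = j1945:
quadratic: (j1945)² + 220·j1945 + 250000 = -3533025 + j427900 → |·| ≈ 3.5588e+06, ∠ ≈ 173.09°
|G| = 25000000 / 3.5588e+06 ≈ 7.0248
Gain = 20 log₁₀(7.0248) ≈ 16.93 dB
∠G = 0.00° − 173.09° = -173.09°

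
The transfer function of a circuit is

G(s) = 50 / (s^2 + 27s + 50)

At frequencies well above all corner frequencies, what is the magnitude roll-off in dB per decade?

Each pole contributes −20 dB/decade at high frequency; each zero contributes +20 dB/decade.
Net: 0 zero(s) − 2 pole(s) → -40 dB/decade.

-40 dB/decade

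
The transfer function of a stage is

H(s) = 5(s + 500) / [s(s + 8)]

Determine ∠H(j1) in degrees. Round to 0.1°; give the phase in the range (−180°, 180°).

-97.0°

At s = jω = j1:
zero (s+500): 500 + j1 → |·| = √(500²+1²) = √250001 ≈ 500, ∠ = arctan(1/500) ≈ 0.11°
pole (s+8): 8 + j1 → |·| = √(8²+1²) = √65 ≈ 8.0623, ∠ = arctan(1/8) ≈ 7.13°
pole at origin: |s| = 1, ∠ = 90.00° (in denominator)
∠H = 0.11° − 97.13° = -97.02°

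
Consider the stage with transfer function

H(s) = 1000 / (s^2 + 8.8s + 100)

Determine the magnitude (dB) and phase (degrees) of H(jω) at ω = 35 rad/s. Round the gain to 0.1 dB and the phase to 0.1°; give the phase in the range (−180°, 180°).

At s = jω = j35:
quadratic: (j35)² + 8.8·j35 + 100 = -1125 + j308 → |·| ≈ 1166.4, ∠ ≈ 164.69°
|H| = 1000 / 1166.4 ≈ 0.85734
Gain = 20 log₁₀(0.85734) ≈ -1.34 dB
∠H = 0.00° − 164.69° = -164.69°

-1.3 dB, -164.7°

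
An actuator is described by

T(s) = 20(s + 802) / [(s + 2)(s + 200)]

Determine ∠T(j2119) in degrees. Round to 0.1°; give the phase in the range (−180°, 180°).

-105.3°

At s = jω = j2119:
zero (s+802): 802 + j2119 → |·| = √(802²+2119²) = √5133365 ≈ 2265.7, ∠ = arctan(2119/802) ≈ 69.27°
pole (s+2): 2 + j2119 → |·| = √(2²+2119²) = √4490165 ≈ 2119, ∠ = arctan(2119/2) ≈ 89.95°
pole (s+200): 200 + j2119 → |·| = √(200²+2119²) = √4530161 ≈ 2128.4, ∠ = arctan(2119/200) ≈ 84.61°
∠T = 69.27° − 174.56° = -105.29°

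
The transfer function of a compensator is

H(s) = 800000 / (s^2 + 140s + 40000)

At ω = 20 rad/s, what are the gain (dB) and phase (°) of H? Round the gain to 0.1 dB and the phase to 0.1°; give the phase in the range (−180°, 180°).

At s = jω = j20:
quadratic: (j20)² + 140·j20 + 40000 = 39600 + j2800 → |·| ≈ 39699, ∠ ≈ 4.04°
|H| = 800000 / 39699 ≈ 20.152
Gain = 20 log₁₀(20.152) ≈ 26.09 dB
∠H = 0.00° − 4.04° = -4.04°

26.1 dB, -4.0°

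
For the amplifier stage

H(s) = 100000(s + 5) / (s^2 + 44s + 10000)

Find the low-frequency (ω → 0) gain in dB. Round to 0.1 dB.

H(0) = 100000·5 / 10000 = 50
20 log₁₀(50) ≈ 33.98 dB

34.0 dB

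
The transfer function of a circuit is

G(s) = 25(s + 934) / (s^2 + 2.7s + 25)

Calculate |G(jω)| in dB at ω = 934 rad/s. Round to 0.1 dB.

At s = jω = j934:
zero (s+934): 934 + j934 → |·| = √(934²+934²) = √1744712 ≈ 1320.9, ∠ = arctan(934/934) ≈ 45.00°
quadratic: (j934)² + 2.7·j934 + 25 = -872331 + j2521.8 → |·| ≈ 8.7233e+05, ∠ ≈ 179.83°
|G| = 25 · 1320.9 / 8.7233e+05 ≈ 0.037856
Gain = 20 log₁₀(0.037856) ≈ -28.44 dB

-28.4 dB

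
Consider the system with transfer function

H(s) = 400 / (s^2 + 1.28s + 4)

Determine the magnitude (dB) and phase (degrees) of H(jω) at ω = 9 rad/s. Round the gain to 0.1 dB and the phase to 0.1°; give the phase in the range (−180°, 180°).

14.2 dB, -171.5°

At s = jω = j9:
quadratic: (j9)² + 1.28·j9 + 4 = -77 + j11.52 → |·| ≈ 77.857, ∠ ≈ 171.49°
|H| = 400 / 77.857 ≈ 5.1376
Gain = 20 log₁₀(5.1376) ≈ 14.22 dB
∠H = 0.00° − 171.49° = -171.49°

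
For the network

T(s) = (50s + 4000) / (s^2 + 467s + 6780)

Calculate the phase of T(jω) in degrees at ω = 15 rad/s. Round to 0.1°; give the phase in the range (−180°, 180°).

-36.3°

Substitute s = j15:
Numerator: 50(j15) + 4000 = 4000 + j750
Denominator: (j15)^2 + 467(j15) + 6780 = 6555 + j7005
|N| = √(4000² + 750²) ≈ 4069.7, ∠N ≈ 10.62°
|D| = √(6555² + 7005²) ≈ 9593.6, ∠D ≈ 46.90°
∠T = 10.62° − 46.90° = -36.28°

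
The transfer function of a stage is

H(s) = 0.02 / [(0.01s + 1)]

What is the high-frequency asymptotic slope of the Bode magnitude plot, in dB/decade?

-20 dB/decade

Each pole contributes −20 dB/decade at high frequency; each zero contributes +20 dB/decade.
Net: 0 zero(s) − 1 pole(s) → -20 dB/decade.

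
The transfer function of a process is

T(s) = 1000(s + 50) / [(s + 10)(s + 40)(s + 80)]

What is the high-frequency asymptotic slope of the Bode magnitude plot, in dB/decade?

-40 dB/decade

Each pole contributes −20 dB/decade at high frequency; each zero contributes +20 dB/decade.
Net: 1 zero(s) − 3 pole(s) → -40 dB/decade.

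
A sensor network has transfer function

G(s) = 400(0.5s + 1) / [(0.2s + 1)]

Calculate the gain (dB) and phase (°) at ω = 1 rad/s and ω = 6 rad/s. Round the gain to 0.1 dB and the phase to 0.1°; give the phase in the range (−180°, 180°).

At ω = 1 rad/s:
zero (1 + j1·0.5) = 1 + j0.5 → |·| ≈ 1.118, ∠ ≈ 26.57°
pole (1 + j1·0.2) = 1 + j0.2 → |·| ≈ 1.0198, ∠ ≈ 11.31°
|G| = 400 · 1.118 / (1.0198) ≈ 438.52
Gain = 20 log₁₀(438.52) ≈ 52.84 dB
∠G = (26.57°) − (11.31°) = 15.26°

At ω = 6 rad/s:
zero (1 + j6·0.5) = 1 + j3 → |·| ≈ 3.1623, ∠ ≈ 71.57°
pole (1 + j6·0.2) = 1 + j1.2 → |·| ≈ 1.562, ∠ ≈ 50.19°
|G| = 400 · 3.1623 / (1.562) ≈ 809.81
Gain = 20 log₁₀(809.81) ≈ 58.17 dB
∠G = (71.57°) − (50.19°) = 21.38°

ω = 1: 52.8 dB, 15.3°; ω = 6: 58.2 dB, 21.4°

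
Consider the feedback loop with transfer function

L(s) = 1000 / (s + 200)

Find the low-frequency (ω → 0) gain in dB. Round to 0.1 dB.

L(0) = 1000 / (200) = 5
20 log₁₀(5) ≈ 13.98 dB

14.0 dB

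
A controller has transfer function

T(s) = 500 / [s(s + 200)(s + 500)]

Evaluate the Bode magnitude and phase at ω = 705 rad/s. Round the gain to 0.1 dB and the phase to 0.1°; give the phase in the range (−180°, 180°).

At s = jω = j705:
pole (s+200): 200 + j705 → |·| = √(200²+705²) = √537025 ≈ 732.82, ∠ = arctan(705/200) ≈ 74.16°
pole (s+500): 500 + j705 → |·| = √(500²+705²) = √747025 ≈ 864.31, ∠ = arctan(705/500) ≈ 54.65°
pole at origin: |s| = 705, ∠ = 90.00° (in denominator)
|T| = 500 / 4.4654e+08 ≈ 1.1197e-06
Gain = 20 log₁₀(1.1197e-06) ≈ -119.02 dB
∠T = 0.00° − 218.81° = -218.81° ≡ 141.19° (principal value)

-119.0 dB, 141.2°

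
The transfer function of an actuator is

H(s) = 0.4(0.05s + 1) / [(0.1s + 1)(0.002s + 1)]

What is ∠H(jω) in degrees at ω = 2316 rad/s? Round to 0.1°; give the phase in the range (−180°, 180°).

At ω = 2316 rad/s:
zero (1 + j2316·0.05) = 1 + j115.8 → |·| ≈ 115.8, ∠ ≈ 89.51°
pole (1 + j2316·0.1) = 1 + j231.6 → |·| ≈ 231.6, ∠ ≈ 89.75°
pole (1 + j2316·0.002) = 1 + j4.632 → |·| ≈ 4.7387, ∠ ≈ 77.82°
∠H = (89.51°) − (89.75° + 77.82°) = -78.06°

-78.1°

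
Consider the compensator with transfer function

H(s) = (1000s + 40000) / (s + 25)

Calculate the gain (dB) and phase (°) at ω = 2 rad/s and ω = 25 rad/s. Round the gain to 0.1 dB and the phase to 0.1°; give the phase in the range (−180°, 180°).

ω = 2: 64.1 dB, -1.7°; ω = 25: 62.5 dB, -13.0°

Substitute s = j2:
Numerator: 1000(j2) + 40000 = 40000 + j2000
Denominator: (j2) + 25 = 25 + j2
|N| = √(40000² + 2000²) ≈ 40050, ∠N ≈ 2.86°
|D| = √(25² + 2²) ≈ 25.08, ∠D ≈ 4.57°
|H| = 40050 / 25.08 ≈ 1596.9
Gain = 20 log₁₀(1596.9) ≈ 64.07 dB
∠H = 2.86° − 4.57° = -1.71°

Substitute s = j25:
Numerator: 1000(j25) + 40000 = 40000 + j25000
Denominator: (j25) + 25 = 25 + j25
|N| = √(40000² + 25000²) ≈ 47170, ∠N ≈ 32.01°
|D| = √(25² + 25²) ≈ 35.355, ∠D ≈ 45.00°
|H| = 47170 / 35.355 ≈ 1334.2
Gain = 20 log₁₀(1334.2) ≈ 62.50 dB
∠H = 32.01° − 45.00° = -12.99°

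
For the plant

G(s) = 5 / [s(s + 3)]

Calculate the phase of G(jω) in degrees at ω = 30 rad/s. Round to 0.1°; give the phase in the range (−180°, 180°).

-174.3°

At s = jω = j30:
pole (s+3): 3 + j30 → |·| = √(3²+30²) = √909 ≈ 30.15, ∠ = arctan(30/3) ≈ 84.29°
pole at origin: |s| = 30, ∠ = 90.00° (in denominator)
∠G = 0.00° − 174.29° = -174.29°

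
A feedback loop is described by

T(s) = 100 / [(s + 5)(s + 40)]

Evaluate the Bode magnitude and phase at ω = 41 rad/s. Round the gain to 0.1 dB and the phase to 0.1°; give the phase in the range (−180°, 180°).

At s = jω = j41:
pole (s+5): 5 + j41 → |·| = √(5²+41²) = √1706 ≈ 41.304, ∠ = arctan(41/5) ≈ 83.05°
pole (s+40): 40 + j41 → |·| = √(40²+41²) = √3281 ≈ 57.28, ∠ = arctan(41/40) ≈ 45.71°
|T| = 100 / 2365.9 ≈ 0.042267
Gain = 20 log₁₀(0.042267) ≈ -27.48 dB
∠T = 0.00° − 128.76° = -128.76°

-27.5 dB, -128.8°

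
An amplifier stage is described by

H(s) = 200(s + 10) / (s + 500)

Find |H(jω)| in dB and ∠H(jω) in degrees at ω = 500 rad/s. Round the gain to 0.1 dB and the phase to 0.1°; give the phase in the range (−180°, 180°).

43.0 dB, 43.9°

At s = jω = j500:
zero (s+10): 10 + j500 → |·| = √(10²+500²) = √250100 ≈ 500.1, ∠ = arctan(500/10) ≈ 88.85°
pole (s+500): 500 + j500 → |·| = √(500²+500²) = √500000 ≈ 707.11, ∠ = arctan(500/500) ≈ 45.00°
|H| = 200 · 500.1 / 707.11 ≈ 141.45
Gain = 20 log₁₀(141.45) ≈ 43.01 dB
∠H = 88.85° − 45.00° = 43.85°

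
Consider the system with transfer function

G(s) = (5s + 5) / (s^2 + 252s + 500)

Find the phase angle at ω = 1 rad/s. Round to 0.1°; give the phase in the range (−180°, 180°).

Substitute s = j1:
Numerator: 5(j1) + 5 = 5 + j5
Denominator: (j1)^2 + 252(j1) + 500 = 499 + j252
|N| = √(5² + 5²) ≈ 7.0711, ∠N ≈ 45.00°
|D| = √(499² + 252²) ≈ 559.02, ∠D ≈ 26.79°
∠G = 45.00° − 26.79° = 18.21°

18.2°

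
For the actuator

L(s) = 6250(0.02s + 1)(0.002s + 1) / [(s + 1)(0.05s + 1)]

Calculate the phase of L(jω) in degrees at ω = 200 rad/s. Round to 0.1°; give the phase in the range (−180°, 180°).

-76.2°

At ω = 200 rad/s:
zero (1 + j200·0.02) = 1 + j4 → |·| ≈ 4.1231, ∠ ≈ 75.96°
zero (1 + j200·0.002) = 1 + j0.4 → |·| ≈ 1.077, ∠ ≈ 21.80°
pole (1 + j200·1) = 1 + j200 → |·| ≈ 200, ∠ ≈ 89.71°
pole (1 + j200·0.05) = 1 + j10 → |·| ≈ 10.05, ∠ ≈ 84.29°
∠L = (75.96° + 21.80°) − (89.71° + 84.29°) = -76.24°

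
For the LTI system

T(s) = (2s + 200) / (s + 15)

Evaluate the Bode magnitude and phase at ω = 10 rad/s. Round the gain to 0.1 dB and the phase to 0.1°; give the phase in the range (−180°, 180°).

Substitute s = j10:
Numerator: 2(j10) + 200 = 200 + j20
Denominator: (j10) + 15 = 15 + j10
|N| = √(200² + 20²) ≈ 201, ∠N ≈ 5.71°
|D| = √(15² + 10²) ≈ 18.028, ∠D ≈ 33.69°
|T| = 201 / 18.028 ≈ 11.149
Gain = 20 log₁₀(11.149) ≈ 20.94 dB
∠T = 5.71° − 33.69° = -27.98°

20.9 dB, -28.0°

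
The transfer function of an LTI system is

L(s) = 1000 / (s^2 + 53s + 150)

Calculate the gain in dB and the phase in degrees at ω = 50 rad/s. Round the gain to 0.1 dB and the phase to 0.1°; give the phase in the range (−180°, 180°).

-11.0 dB, -131.6°

Substitute s = j50:
Numerator: 1000 = 1000 + j0
Denominator: (j50)^2 + 53(j50) + 150 = -2350 + j2650
|N| = √(1000² + 0²) ≈ 1000, ∠N ≈ 0.00°
|D| = √(2350² + 2650²) ≈ 3541.9, ∠D ≈ 131.57°
|L| = 1000 / 3541.9 ≈ 0.28233
Gain = 20 log₁₀(0.28233) ≈ -10.98 dB
∠L = 0.00° − 131.57° = -131.57°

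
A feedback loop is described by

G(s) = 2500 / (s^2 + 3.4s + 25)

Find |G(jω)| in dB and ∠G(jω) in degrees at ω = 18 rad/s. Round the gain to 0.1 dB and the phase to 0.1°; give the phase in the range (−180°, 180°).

18.3 dB, -168.4°

At s = jω = j18:
quadratic: (j18)² + 3.4·j18 + 25 = -299 + j61.2 → |·| ≈ 305.2, ∠ ≈ 168.43°
|G| = 2500 / 305.2 ≈ 8.1913
Gain = 20 log₁₀(8.1913) ≈ 18.27 dB
∠G = 0.00° − 168.43° = -168.43°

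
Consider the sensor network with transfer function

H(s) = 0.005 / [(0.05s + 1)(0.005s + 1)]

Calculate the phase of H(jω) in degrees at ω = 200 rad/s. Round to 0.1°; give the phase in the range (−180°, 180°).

-129.3°

At ω = 200 rad/s:
pole (1 + j200·0.05) = 1 + j10 → |·| ≈ 10.05, ∠ ≈ 84.29°
pole (1 + j200·0.005) = 1 + j1 → |·| ≈ 1.4142, ∠ ≈ 45.00°
∠H = (0°) − (84.29° + 45.00°) = -129.29°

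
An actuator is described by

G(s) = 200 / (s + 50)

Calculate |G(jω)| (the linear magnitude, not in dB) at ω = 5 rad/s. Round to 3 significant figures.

At s = jω = j5:
pole (s+50): 50 + j5 → |·| = √(50²+5²) = √2525 ≈ 50.249, ∠ = arctan(5/50) ≈ 5.71°
|G| = 200 / 50.249 ≈ 3.9802

3.98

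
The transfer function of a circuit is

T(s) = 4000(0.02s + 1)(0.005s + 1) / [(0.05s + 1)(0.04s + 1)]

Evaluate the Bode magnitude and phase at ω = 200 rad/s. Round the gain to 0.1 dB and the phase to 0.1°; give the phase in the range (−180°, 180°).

49.2 dB, -46.2°

At ω = 200 rad/s:
zero (1 + j200·0.02) = 1 + j4 → |·| ≈ 4.1231, ∠ ≈ 75.96°
zero (1 + j200·0.005) = 1 + j1 → |·| ≈ 1.4142, ∠ ≈ 45.00°
pole (1 + j200·0.05) = 1 + j10 → |·| ≈ 10.05, ∠ ≈ 84.29°
pole (1 + j200·0.04) = 1 + j8 → |·| ≈ 8.0623, ∠ ≈ 82.87°
|T| = 4000 · 4.1231 · 1.4142 / (10.05 · 8.0623) ≈ 287.85
Gain = 20 log₁₀(287.85) ≈ 49.18 dB
∠T = (75.96° + 45.00°) − (84.29° + 82.87°) = -46.20°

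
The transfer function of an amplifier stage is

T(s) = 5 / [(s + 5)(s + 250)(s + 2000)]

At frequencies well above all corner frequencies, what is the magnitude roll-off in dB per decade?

Each pole contributes −20 dB/decade at high frequency; each zero contributes +20 dB/decade.
Net: 0 zero(s) − 3 pole(s) → -60 dB/decade.

-60 dB/decade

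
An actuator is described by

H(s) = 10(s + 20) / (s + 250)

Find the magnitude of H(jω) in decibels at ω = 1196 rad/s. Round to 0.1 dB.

At s = jω = j1196:
zero (s+20): 20 + j1196 → |·| = √(20²+1196²) = √1430816 ≈ 1196.2, ∠ = arctan(1196/20) ≈ 89.04°
pole (s+250): 250 + j1196 → |·| = √(250²+1196²) = √1492916 ≈ 1221.8, ∠ = arctan(1196/250) ≈ 78.19°
|H| = 10 · 1196.2 / 1221.8 ≈ 9.7905
Gain = 20 log₁₀(9.7905) ≈ 19.82 dB

19.8 dB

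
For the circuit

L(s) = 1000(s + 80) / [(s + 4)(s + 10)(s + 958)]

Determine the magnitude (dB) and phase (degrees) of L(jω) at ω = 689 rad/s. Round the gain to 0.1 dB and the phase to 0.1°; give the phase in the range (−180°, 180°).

-58.1 dB, -131.2°

At s = jω = j689:
zero (s+80): 80 + j689 → |·| = √(80²+689²) = √481121 ≈ 693.63, ∠ = arctan(689/80) ≈ 83.38°
pole (s+4): 4 + j689 → |·| = √(4²+689²) = √474737 ≈ 689.01, ∠ = arctan(689/4) ≈ 89.67°
pole (s+10): 10 + j689 → |·| = √(10²+689²) = √474821 ≈ 689.07, ∠ = arctan(689/10) ≈ 89.17°
pole (s+958): 958 + j689 → |·| = √(958²+689²) = √1392485 ≈ 1180, ∠ = arctan(689/958) ≈ 35.72°
|L| = 1000 · 693.63 / 5.6024e+08 ≈ 0.0012381
Gain = 20 log₁₀(0.0012381) ≈ -58.14 dB
∠L = 83.38° − 214.56° = -131.18°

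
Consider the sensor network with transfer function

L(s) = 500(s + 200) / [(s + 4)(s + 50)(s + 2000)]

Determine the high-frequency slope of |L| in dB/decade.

-40 dB/decade

Each pole contributes −20 dB/decade at high frequency; each zero contributes +20 dB/decade.
Net: 1 zero(s) − 3 pole(s) → -40 dB/decade.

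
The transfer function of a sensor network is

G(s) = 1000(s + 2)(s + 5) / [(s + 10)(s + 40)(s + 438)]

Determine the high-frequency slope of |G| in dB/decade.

-20 dB/decade

Each pole contributes −20 dB/decade at high frequency; each zero contributes +20 dB/decade.
Net: 2 zero(s) − 3 pole(s) → -20 dB/decade.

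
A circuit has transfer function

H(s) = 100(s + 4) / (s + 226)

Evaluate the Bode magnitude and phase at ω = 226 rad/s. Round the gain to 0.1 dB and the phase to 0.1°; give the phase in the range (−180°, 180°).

37.0 dB, 44.0°

At s = jω = j226:
zero (s+4): 4 + j226 → |·| = √(4²+226²) = √51092 ≈ 226.04, ∠ = arctan(226/4) ≈ 88.99°
pole (s+226): 226 + j226 → |·| = √(226²+226²) = √102152 ≈ 319.61, ∠ = arctan(226/226) ≈ 45.00°
|H| = 100 · 226.04 / 319.61 ≈ 70.724
Gain = 20 log₁₀(70.724) ≈ 36.99 dB
∠H = 88.99° − 45.00° = 43.99°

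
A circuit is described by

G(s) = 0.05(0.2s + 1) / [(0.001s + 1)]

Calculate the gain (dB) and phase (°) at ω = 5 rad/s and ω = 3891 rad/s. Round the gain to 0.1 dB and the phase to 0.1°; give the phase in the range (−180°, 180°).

ω = 5: -23.0 dB, 44.7°; ω = 3891: 19.7 dB, 14.3°

At ω = 5 rad/s:
zero (1 + j5·0.2) = 1 + j1 → |·| ≈ 1.4142, ∠ ≈ 45.00°
pole (1 + j5·0.001) = 1 + j0.005 → |·| ≈ 1, ∠ ≈ 0.29°
|G| = 0.05 · 1.4142 / (1) ≈ 0.07071
Gain = 20 log₁₀(0.07071) ≈ -23.01 dB
∠G = (45.00°) − (0.29°) = 44.71°

At ω = 3891 rad/s:
zero (1 + j3891·0.2) = 1 + j778.2 → |·| ≈ 778.2, ∠ ≈ 89.93°
pole (1 + j3891·0.001) = 1 + j3.891 → |·| ≈ 4.0174, ∠ ≈ 75.59°
|G| = 0.05 · 778.2 / (4.0174) ≈ 9.6854
Gain = 20 log₁₀(9.6854) ≈ 19.72 dB
∠G = (89.93°) − (75.59°) = 14.34°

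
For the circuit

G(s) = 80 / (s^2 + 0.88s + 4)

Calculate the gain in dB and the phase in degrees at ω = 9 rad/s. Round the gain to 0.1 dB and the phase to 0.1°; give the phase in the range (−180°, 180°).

0.3 dB, -174.1°

At s = jω = j9:
quadratic: (j9)² + 0.88·j9 + 4 = -77 + j7.92 → |·| ≈ 77.406, ∠ ≈ 174.13°
|G| = 80 / 77.406 ≈ 1.0335
Gain = 20 log₁₀(1.0335) ≈ 0.29 dB
∠G = 0.00° − 174.13° = -174.13°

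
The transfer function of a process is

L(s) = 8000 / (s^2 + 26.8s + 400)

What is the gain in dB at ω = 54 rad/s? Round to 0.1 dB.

8.8 dB

At s = jω = j54:
quadratic: (j54)² + 26.8·j54 + 400 = -2516 + j1447.2 → |·| ≈ 2902.5, ∠ ≈ 150.09°
|L| = 8000 / 2902.5 ≈ 2.7562
Gain = 20 log₁₀(2.7562) ≈ 8.81 dB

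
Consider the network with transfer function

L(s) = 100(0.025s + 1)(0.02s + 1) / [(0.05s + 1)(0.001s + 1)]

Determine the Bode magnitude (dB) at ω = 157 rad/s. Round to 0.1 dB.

At ω = 157 rad/s:
zero (1 + j157·0.025) = 1 + j3.925 → |·| ≈ 4.0504, ∠ ≈ 75.71°
zero (1 + j157·0.02) = 1 + j3.14 → |·| ≈ 3.2954, ∠ ≈ 72.33°
pole (1 + j157·0.05) = 1 + j7.85 → |·| ≈ 7.9134, ∠ ≈ 82.74°
pole (1 + j157·0.001) = 1 + j0.157 → |·| ≈ 1.0122, ∠ ≈ 8.92°
|L| = 100 · 4.0504 · 3.2954 / (7.9134 · 1.0122) ≈ 166.64
Gain = 20 log₁₀(166.64) ≈ 44.44 dB

44.4 dB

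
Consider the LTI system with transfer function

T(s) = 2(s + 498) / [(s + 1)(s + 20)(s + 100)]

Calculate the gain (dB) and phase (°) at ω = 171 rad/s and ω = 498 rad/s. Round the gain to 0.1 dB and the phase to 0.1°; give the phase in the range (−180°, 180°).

At s = jω = j171:
zero (s+498): 498 + j171 → |·| = √(498²+171²) = √277245 ≈ 526.54, ∠ = arctan(171/498) ≈ 18.95°
pole (s+1): 1 + j171 → |·| = √(1²+171²) = √29242 ≈ 171, ∠ = arctan(171/1) ≈ 89.66°
pole (s+20): 20 + j171 → |·| = √(20²+171²) = √29641 ≈ 172.17, ∠ = arctan(171/20) ≈ 83.33°
pole (s+100): 100 + j171 → |·| = √(100²+171²) = √39241 ≈ 198.09, ∠ = arctan(171/100) ≈ 59.68°
|T| = 2 · 526.54 / 5.832e+06 ≈ 0.00018057
Gain = 20 log₁₀(0.00018057) ≈ -74.87 dB
∠T = 18.95° − 232.67° = -213.72° ≡ 146.28° (principal value)

At s = jω = j498:
zero (s+498): 498 + j498 → |·| = √(498²+498²) = √496008 ≈ 704.28, ∠ = arctan(498/498) ≈ 45.00°
pole (s+1): 1 + j498 → |·| = √(1²+498²) = √248005 ≈ 498, ∠ = arctan(498/1) ≈ 89.88°
pole (s+20): 20 + j498 → |·| = √(20²+498²) = √248404 ≈ 498.4, ∠ = arctan(498/20) ≈ 87.70°
pole (s+100): 100 + j498 → |·| = √(100²+498²) = √258004 ≈ 507.94, ∠ = arctan(498/100) ≈ 78.65°
|T| = 2 · 704.28 / 1.2607e+08 ≈ 1.1173e-05
Gain = 20 log₁₀(1.1173e-05) ≈ -99.04 dB
∠T = 45.00° − 256.23° = -211.23° ≡ 148.77° (principal value)

ω = 171: -74.9 dB, 146.3°; ω = 498: -99.0 dB, 148.8°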